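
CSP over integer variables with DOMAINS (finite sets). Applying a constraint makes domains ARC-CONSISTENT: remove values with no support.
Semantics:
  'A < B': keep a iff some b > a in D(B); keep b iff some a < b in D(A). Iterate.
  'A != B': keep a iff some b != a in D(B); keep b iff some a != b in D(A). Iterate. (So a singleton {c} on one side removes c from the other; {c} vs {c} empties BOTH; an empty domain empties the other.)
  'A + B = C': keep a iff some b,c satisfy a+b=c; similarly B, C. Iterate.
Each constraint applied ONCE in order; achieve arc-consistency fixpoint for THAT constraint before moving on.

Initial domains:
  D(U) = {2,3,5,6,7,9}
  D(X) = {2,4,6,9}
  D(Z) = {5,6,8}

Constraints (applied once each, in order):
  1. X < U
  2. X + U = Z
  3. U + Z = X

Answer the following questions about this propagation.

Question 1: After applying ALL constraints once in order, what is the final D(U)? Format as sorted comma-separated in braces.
Constraint 1 (X < U) on D(X)={2,4,6,9} D(U)={2,3,5,6,7,9}: X {2,4,6,9}->{2,4,6}; U {2,3,5,6,7,9}->{3,5,6,7,9}
Constraint 2 (X + U = Z) on D(X)={2,4,6} D(U)={3,5,6,7,9} D(Z)={5,6,8}: X {2,4,6}->{2}; U {3,5,6,7,9}->{3,6}; Z {5,6,8}->{5,8}
Constraint 3 (U + Z = X) on D(U)={3,6} D(Z)={5,8} D(X)={2}: U {3,6}->{}; Z {5,8}->{}; X {2}->{}
So after all 3 constraints: D(U) = {}

Answer: {}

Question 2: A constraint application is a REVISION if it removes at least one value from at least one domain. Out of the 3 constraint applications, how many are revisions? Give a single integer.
Constraint 1 (X < U) on D(X)={2,4,6,9} D(U)={2,3,5,6,7,9}: X {2,4,6,9}->{2,4,6}; U {2,3,5,6,7,9}->{3,5,6,7,9} => REVISION
Constraint 2 (X + U = Z) on D(X)={2,4,6} D(U)={3,5,6,7,9} D(Z)={5,6,8}: X {2,4,6}->{2}; U {3,5,6,7,9}->{3,6}; Z {5,6,8}->{5,8} => REVISION
Constraint 3 (U + Z = X) on D(U)={3,6} D(Z)={5,8} D(X)={2}: U {3,6}->{}; Z {5,8}->{}; X {2}->{} => REVISION
Total revisions = 3

Answer: 3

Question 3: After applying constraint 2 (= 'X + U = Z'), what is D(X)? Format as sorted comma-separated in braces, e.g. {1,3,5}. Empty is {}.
Constraint 1 (X < U) on D(X)={2,4,6,9} D(U)={2,3,5,6,7,9}: X {2,4,6,9}->{2,4,6}; U {2,3,5,6,7,9}->{3,5,6,7,9}
Constraint 2 (X + U = Z) on D(X)={2,4,6} D(U)={3,5,6,7,9} D(Z)={5,6,8}: X {2,4,6}->{2}; U {3,5,6,7,9}->{3,6}; Z {5,6,8}->{5,8}
So after constraint 2: D(X) = {2}

Answer: {2}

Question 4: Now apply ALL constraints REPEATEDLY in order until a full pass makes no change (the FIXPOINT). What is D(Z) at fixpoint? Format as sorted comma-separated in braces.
Answer: {}

Derivation:
pass 0 (initial): D(Z)={5,6,8}
pass 1: U {2,3,5,6,7,9}->{}; X {2,4,6,9}->{}; Z {5,6,8}->{}
pass 2: no change
Fixpoint after 2 passes: D(Z) = {}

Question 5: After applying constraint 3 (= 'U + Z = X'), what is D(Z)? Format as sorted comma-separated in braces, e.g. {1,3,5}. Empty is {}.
Answer: {}

Derivation:
Constraint 1 (X < U) on D(X)={2,4,6,9} D(U)={2,3,5,6,7,9}: X {2,4,6,9}->{2,4,6}; U {2,3,5,6,7,9}->{3,5,6,7,9}
Constraint 2 (X + U = Z) on D(X)={2,4,6} D(U)={3,5,6,7,9} D(Z)={5,6,8}: X {2,4,6}->{2}; U {3,5,6,7,9}->{3,6}; Z {5,6,8}->{5,8}
Constraint 3 (U + Z = X) on D(U)={3,6} D(Z)={5,8} D(X)={2}: U {3,6}->{}; Z {5,8}->{}; X {2}->{}
So after constraint 3: D(Z) = {}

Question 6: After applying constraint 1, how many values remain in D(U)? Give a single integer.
Answer: 5

Derivation:
Constraint 1 (X < U) on D(X)={2,4,6,9} D(U)={2,3,5,6,7,9}: X {2,4,6,9}->{2,4,6}; U {2,3,5,6,7,9}->{3,5,6,7,9}
So after constraint 1: D(U)={3,5,6,7,9}, size = 5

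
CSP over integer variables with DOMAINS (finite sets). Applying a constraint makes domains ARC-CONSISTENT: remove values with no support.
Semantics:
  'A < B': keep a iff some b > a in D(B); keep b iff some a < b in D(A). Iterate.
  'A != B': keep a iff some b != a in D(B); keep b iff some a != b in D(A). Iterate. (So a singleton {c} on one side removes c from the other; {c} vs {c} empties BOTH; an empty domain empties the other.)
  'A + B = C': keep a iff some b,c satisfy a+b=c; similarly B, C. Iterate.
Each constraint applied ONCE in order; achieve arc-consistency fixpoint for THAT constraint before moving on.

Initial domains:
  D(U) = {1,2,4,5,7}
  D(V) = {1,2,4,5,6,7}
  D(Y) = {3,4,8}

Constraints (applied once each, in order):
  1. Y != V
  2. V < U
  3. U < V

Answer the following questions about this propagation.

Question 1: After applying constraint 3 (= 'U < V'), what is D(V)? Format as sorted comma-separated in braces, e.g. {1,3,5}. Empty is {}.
Constraint 1 (Y != V) on D(Y)={3,4,8} D(V)={1,2,4,5,6,7}: no change
Constraint 2 (V < U) on D(V)={1,2,4,5,6,7} D(U)={1,2,4,5,7}: V {1,2,4,5,6,7}->{1,2,4,5,6}; U {1,2,4,5,7}->{2,4,5,7}
Constraint 3 (U < V) on D(U)={2,4,5,7} D(V)={1,2,4,5,6}: U {2,4,5,7}->{2,4,5}; V {1,2,4,5,6}->{4,5,6}
So after constraint 3: D(V) = {4,5,6}

Answer: {4,5,6}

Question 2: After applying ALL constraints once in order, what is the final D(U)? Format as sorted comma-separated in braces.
Answer: {2,4,5}

Derivation:
Constraint 1 (Y != V) on D(Y)={3,4,8} D(V)={1,2,4,5,6,7}: no change
Constraint 2 (V < U) on D(V)={1,2,4,5,6,7} D(U)={1,2,4,5,7}: V {1,2,4,5,6,7}->{1,2,4,5,6}; U {1,2,4,5,7}->{2,4,5,7}
Constraint 3 (U < V) on D(U)={2,4,5,7} D(V)={1,2,4,5,6}: U {2,4,5,7}->{2,4,5}; V {1,2,4,5,6}->{4,5,6}
So after all 3 constraints: D(U) = {2,4,5}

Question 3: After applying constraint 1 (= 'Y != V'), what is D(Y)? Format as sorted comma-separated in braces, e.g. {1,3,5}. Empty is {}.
Answer: {3,4,8}

Derivation:
Constraint 1 (Y != V) on D(Y)={3,4,8} D(V)={1,2,4,5,6,7}: no change
So after constraint 1: D(Y) = {3,4,8}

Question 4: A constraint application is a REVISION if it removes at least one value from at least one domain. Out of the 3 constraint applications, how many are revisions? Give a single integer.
Constraint 1 (Y != V) on D(Y)={3,4,8} D(V)={1,2,4,5,6,7}: no change => not a revision
Constraint 2 (V < U) on D(V)={1,2,4,5,6,7} D(U)={1,2,4,5,7}: V {1,2,4,5,6,7}->{1,2,4,5,6}; U {1,2,4,5,7}->{2,4,5,7} => REVISION
Constraint 3 (U < V) on D(U)={2,4,5,7} D(V)={1,2,4,5,6}: U {2,4,5,7}->{2,4,5}; V {1,2,4,5,6}->{4,5,6} => REVISION
Total revisions = 2

Answer: 2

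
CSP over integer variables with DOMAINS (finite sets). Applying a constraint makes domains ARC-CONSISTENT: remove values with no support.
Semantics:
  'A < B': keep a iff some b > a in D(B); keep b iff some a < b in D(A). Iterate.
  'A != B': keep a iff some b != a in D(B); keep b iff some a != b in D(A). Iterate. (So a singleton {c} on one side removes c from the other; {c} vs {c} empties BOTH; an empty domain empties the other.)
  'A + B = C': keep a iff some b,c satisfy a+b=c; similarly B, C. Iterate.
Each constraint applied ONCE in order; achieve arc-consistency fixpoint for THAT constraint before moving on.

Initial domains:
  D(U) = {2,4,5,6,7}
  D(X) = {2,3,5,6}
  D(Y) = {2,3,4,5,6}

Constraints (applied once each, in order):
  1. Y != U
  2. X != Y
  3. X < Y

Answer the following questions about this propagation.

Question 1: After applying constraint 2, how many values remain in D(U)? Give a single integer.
Constraint 1 (Y != U) on D(Y)={2,3,4,5,6} D(U)={2,4,5,6,7}: no change
Constraint 2 (X != Y) on D(X)={2,3,5,6} D(Y)={2,3,4,5,6}: no change
So after constraint 2: D(U)={2,4,5,6,7}, size = 5

Answer: 5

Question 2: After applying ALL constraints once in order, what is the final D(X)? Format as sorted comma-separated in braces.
Answer: {2,3,5}

Derivation:
Constraint 1 (Y != U) on D(Y)={2,3,4,5,6} D(U)={2,4,5,6,7}: no change
Constraint 2 (X != Y) on D(X)={2,3,5,6} D(Y)={2,3,4,5,6}: no change
Constraint 3 (X < Y) on D(X)={2,3,5,6} D(Y)={2,3,4,5,6}: X {2,3,5,6}->{2,3,5}; Y {2,3,4,5,6}->{3,4,5,6}
So after all 3 constraints: D(X) = {2,3,5}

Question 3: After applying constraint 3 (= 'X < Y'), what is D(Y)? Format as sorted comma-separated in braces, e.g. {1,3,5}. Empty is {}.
Constraint 1 (Y != U) on D(Y)={2,3,4,5,6} D(U)={2,4,5,6,7}: no change
Constraint 2 (X != Y) on D(X)={2,3,5,6} D(Y)={2,3,4,5,6}: no change
Constraint 3 (X < Y) on D(X)={2,3,5,6} D(Y)={2,3,4,5,6}: X {2,3,5,6}->{2,3,5}; Y {2,3,4,5,6}->{3,4,5,6}
So after constraint 3: D(Y) = {3,4,5,6}

Answer: {3,4,5,6}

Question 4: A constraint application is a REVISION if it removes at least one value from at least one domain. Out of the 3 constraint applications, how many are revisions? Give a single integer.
Answer: 1

Derivation:
Constraint 1 (Y != U) on D(Y)={2,3,4,5,6} D(U)={2,4,5,6,7}: no change => not a revision
Constraint 2 (X != Y) on D(X)={2,3,5,6} D(Y)={2,3,4,5,6}: no change => not a revision
Constraint 3 (X < Y) on D(X)={2,3,5,6} D(Y)={2,3,4,5,6}: X {2,3,5,6}->{2,3,5}; Y {2,3,4,5,6}->{3,4,5,6} => REVISION
Total revisions = 1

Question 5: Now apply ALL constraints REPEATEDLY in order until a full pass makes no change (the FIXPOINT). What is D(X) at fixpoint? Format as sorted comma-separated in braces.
Answer: {2,3,5}

Derivation:
pass 0 (initial): D(X)={2,3,5,6}
pass 1: X {2,3,5,6}->{2,3,5}; Y {2,3,4,5,6}->{3,4,5,6}
pass 2: no change
Fixpoint after 2 passes: D(X) = {2,3,5}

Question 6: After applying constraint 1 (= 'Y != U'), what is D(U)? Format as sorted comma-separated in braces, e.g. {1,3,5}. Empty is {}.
Constraint 1 (Y != U) on D(Y)={2,3,4,5,6} D(U)={2,4,5,6,7}: no change
So after constraint 1: D(U) = {2,4,5,6,7}

Answer: {2,4,5,6,7}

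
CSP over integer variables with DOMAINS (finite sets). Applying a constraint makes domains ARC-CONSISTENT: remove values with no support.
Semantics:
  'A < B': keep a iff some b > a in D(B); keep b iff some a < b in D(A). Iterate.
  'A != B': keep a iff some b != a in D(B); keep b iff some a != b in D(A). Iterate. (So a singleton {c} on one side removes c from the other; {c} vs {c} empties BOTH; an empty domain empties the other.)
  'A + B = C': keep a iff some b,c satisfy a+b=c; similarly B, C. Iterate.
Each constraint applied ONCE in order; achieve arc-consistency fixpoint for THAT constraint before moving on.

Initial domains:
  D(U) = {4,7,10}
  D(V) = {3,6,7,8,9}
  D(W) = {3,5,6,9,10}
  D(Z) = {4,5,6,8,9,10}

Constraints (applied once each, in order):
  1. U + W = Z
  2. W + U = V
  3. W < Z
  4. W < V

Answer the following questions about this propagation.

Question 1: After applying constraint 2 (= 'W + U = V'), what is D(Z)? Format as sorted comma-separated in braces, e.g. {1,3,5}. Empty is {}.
Answer: {9,10}

Derivation:
Constraint 1 (U + W = Z) on D(U)={4,7,10} D(W)={3,5,6,9,10} D(Z)={4,5,6,8,9,10}: U {4,7,10}->{4,7}; W {3,5,6,9,10}->{3,5,6}; Z {4,5,6,8,9,10}->{9,10}
Constraint 2 (W + U = V) on D(W)={3,5,6} D(U)={4,7} D(V)={3,6,7,8,9}: W {3,5,6}->{3,5}; U {4,7}->{4}; V {3,6,7,8,9}->{7,9}
So after constraint 2: D(Z) = {9,10}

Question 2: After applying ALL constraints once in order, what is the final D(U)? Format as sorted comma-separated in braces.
Constraint 1 (U + W = Z) on D(U)={4,7,10} D(W)={3,5,6,9,10} D(Z)={4,5,6,8,9,10}: U {4,7,10}->{4,7}; W {3,5,6,9,10}->{3,5,6}; Z {4,5,6,8,9,10}->{9,10}
Constraint 2 (W + U = V) on D(W)={3,5,6} D(U)={4,7} D(V)={3,6,7,8,9}: W {3,5,6}->{3,5}; U {4,7}->{4}; V {3,6,7,8,9}->{7,9}
Constraint 3 (W < Z) on D(W)={3,5} D(Z)={9,10}: no change
Constraint 4 (W < V) on D(W)={3,5} D(V)={7,9}: no change
So after all 4 constraints: D(U) = {4}

Answer: {4}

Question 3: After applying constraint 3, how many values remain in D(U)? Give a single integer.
Constraint 1 (U + W = Z) on D(U)={4,7,10} D(W)={3,5,6,9,10} D(Z)={4,5,6,8,9,10}: U {4,7,10}->{4,7}; W {3,5,6,9,10}->{3,5,6}; Z {4,5,6,8,9,10}->{9,10}
Constraint 2 (W + U = V) on D(W)={3,5,6} D(U)={4,7} D(V)={3,6,7,8,9}: W {3,5,6}->{3,5}; U {4,7}->{4}; V {3,6,7,8,9}->{7,9}
Constraint 3 (W < Z) on D(W)={3,5} D(Z)={9,10}: no change
So after constraint 3: D(U)={4}, size = 1

Answer: 1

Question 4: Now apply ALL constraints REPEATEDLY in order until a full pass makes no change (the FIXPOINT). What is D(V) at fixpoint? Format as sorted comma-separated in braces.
Answer: {9}

Derivation:
pass 0 (initial): D(V)={3,6,7,8,9}
pass 1: U {4,7,10}->{4}; V {3,6,7,8,9}->{7,9}; W {3,5,6,9,10}->{3,5}; Z {4,5,6,8,9,10}->{9,10}
pass 2: V {7,9}->{9}; W {3,5}->{5}; Z {9,10}->{9}
pass 3: no change
Fixpoint after 3 passes: D(V) = {9}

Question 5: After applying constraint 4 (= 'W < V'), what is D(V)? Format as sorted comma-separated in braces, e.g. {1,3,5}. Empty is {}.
Constraint 1 (U + W = Z) on D(U)={4,7,10} D(W)={3,5,6,9,10} D(Z)={4,5,6,8,9,10}: U {4,7,10}->{4,7}; W {3,5,6,9,10}->{3,5,6}; Z {4,5,6,8,9,10}->{9,10}
Constraint 2 (W + U = V) on D(W)={3,5,6} D(U)={4,7} D(V)={3,6,7,8,9}: W {3,5,6}->{3,5}; U {4,7}->{4}; V {3,6,7,8,9}->{7,9}
Constraint 3 (W < Z) on D(W)={3,5} D(Z)={9,10}: no change
Constraint 4 (W < V) on D(W)={3,5} D(V)={7,9}: no change
So after constraint 4: D(V) = {7,9}

Answer: {7,9}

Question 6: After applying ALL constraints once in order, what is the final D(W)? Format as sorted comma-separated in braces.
Constraint 1 (U + W = Z) on D(U)={4,7,10} D(W)={3,5,6,9,10} D(Z)={4,5,6,8,9,10}: U {4,7,10}->{4,7}; W {3,5,6,9,10}->{3,5,6}; Z {4,5,6,8,9,10}->{9,10}
Constraint 2 (W + U = V) on D(W)={3,5,6} D(U)={4,7} D(V)={3,6,7,8,9}: W {3,5,6}->{3,5}; U {4,7}->{4}; V {3,6,7,8,9}->{7,9}
Constraint 3 (W < Z) on D(W)={3,5} D(Z)={9,10}: no change
Constraint 4 (W < V) on D(W)={3,5} D(V)={7,9}: no change
So after all 4 constraints: D(W) = {3,5}

Answer: {3,5}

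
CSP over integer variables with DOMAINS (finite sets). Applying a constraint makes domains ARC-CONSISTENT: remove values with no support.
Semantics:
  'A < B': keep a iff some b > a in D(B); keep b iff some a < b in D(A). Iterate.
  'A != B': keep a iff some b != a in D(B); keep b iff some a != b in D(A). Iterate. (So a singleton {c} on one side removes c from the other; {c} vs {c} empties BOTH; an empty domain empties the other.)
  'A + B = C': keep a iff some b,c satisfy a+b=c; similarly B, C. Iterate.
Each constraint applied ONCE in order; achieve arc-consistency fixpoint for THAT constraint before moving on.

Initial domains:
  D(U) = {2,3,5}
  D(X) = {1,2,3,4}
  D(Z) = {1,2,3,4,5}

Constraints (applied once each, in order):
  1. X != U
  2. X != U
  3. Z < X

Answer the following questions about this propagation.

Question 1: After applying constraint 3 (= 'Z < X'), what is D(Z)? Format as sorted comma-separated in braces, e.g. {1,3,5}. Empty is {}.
Constraint 1 (X != U) on D(X)={1,2,3,4} D(U)={2,3,5}: no change
Constraint 2 (X != U) on D(X)={1,2,3,4} D(U)={2,3,5}: no change
Constraint 3 (Z < X) on D(Z)={1,2,3,4,5} D(X)={1,2,3,4}: Z {1,2,3,4,5}->{1,2,3}; X {1,2,3,4}->{2,3,4}
So after constraint 3: D(Z) = {1,2,3}

Answer: {1,2,3}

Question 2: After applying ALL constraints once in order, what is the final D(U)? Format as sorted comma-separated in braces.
Answer: {2,3,5}

Derivation:
Constraint 1 (X != U) on D(X)={1,2,3,4} D(U)={2,3,5}: no change
Constraint 2 (X != U) on D(X)={1,2,3,4} D(U)={2,3,5}: no change
Constraint 3 (Z < X) on D(Z)={1,2,3,4,5} D(X)={1,2,3,4}: Z {1,2,3,4,5}->{1,2,3}; X {1,2,3,4}->{2,3,4}
So after all 3 constraints: D(U) = {2,3,5}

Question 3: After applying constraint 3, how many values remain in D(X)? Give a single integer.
Answer: 3

Derivation:
Constraint 1 (X != U) on D(X)={1,2,3,4} D(U)={2,3,5}: no change
Constraint 2 (X != U) on D(X)={1,2,3,4} D(U)={2,3,5}: no change
Constraint 3 (Z < X) on D(Z)={1,2,3,4,5} D(X)={1,2,3,4}: Z {1,2,3,4,5}->{1,2,3}; X {1,2,3,4}->{2,3,4}
So after constraint 3: D(X)={2,3,4}, size = 3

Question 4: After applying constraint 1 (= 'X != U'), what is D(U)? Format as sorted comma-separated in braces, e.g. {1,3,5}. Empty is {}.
Answer: {2,3,5}

Derivation:
Constraint 1 (X != U) on D(X)={1,2,3,4} D(U)={2,3,5}: no change
So after constraint 1: D(U) = {2,3,5}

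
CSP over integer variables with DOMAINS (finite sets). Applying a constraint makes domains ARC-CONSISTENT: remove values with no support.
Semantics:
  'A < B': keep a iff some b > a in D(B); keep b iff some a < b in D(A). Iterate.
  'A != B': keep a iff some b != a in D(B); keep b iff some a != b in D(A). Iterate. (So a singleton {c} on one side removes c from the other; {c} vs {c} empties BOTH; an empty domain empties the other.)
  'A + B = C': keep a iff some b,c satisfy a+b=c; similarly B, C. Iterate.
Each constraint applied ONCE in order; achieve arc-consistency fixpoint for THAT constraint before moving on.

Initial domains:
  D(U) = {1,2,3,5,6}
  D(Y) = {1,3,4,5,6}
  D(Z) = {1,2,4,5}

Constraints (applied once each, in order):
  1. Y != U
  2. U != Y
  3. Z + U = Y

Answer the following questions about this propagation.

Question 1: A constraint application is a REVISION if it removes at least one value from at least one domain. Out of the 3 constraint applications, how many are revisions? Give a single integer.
Constraint 1 (Y != U) on D(Y)={1,3,4,5,6} D(U)={1,2,3,5,6}: no change => not a revision
Constraint 2 (U != Y) on D(U)={1,2,3,5,6} D(Y)={1,3,4,5,6}: no change => not a revision
Constraint 3 (Z + U = Y) on D(Z)={1,2,4,5} D(U)={1,2,3,5,6} D(Y)={1,3,4,5,6}: U {1,2,3,5,6}->{1,2,3,5}; Y {1,3,4,5,6}->{3,4,5,6} => REVISION
Total revisions = 1

Answer: 1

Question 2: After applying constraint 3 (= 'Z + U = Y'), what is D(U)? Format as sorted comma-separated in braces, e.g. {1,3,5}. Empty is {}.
Answer: {1,2,3,5}

Derivation:
Constraint 1 (Y != U) on D(Y)={1,3,4,5,6} D(U)={1,2,3,5,6}: no change
Constraint 2 (U != Y) on D(U)={1,2,3,5,6} D(Y)={1,3,4,5,6}: no change
Constraint 3 (Z + U = Y) on D(Z)={1,2,4,5} D(U)={1,2,3,5,6} D(Y)={1,3,4,5,6}: U {1,2,3,5,6}->{1,2,3,5}; Y {1,3,4,5,6}->{3,4,5,6}
So after constraint 3: D(U) = {1,2,3,5}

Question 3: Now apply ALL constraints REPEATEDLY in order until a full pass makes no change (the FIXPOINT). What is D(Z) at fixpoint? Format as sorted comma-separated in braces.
pass 0 (initial): D(Z)={1,2,4,5}
pass 1: U {1,2,3,5,6}->{1,2,3,5}; Y {1,3,4,5,6}->{3,4,5,6}
pass 2: no change
Fixpoint after 2 passes: D(Z) = {1,2,4,5}

Answer: {1,2,4,5}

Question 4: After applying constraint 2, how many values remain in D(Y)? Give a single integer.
Constraint 1 (Y != U) on D(Y)={1,3,4,5,6} D(U)={1,2,3,5,6}: no change
Constraint 2 (U != Y) on D(U)={1,2,3,5,6} D(Y)={1,3,4,5,6}: no change
So after constraint 2: D(Y)={1,3,4,5,6}, size = 5

Answer: 5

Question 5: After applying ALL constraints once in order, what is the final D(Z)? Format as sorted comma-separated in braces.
Constraint 1 (Y != U) on D(Y)={1,3,4,5,6} D(U)={1,2,3,5,6}: no change
Constraint 2 (U != Y) on D(U)={1,2,3,5,6} D(Y)={1,3,4,5,6}: no change
Constraint 3 (Z + U = Y) on D(Z)={1,2,4,5} D(U)={1,2,3,5,6} D(Y)={1,3,4,5,6}: U {1,2,3,5,6}->{1,2,3,5}; Y {1,3,4,5,6}->{3,4,5,6}
So after all 3 constraints: D(Z) = {1,2,4,5}

Answer: {1,2,4,5}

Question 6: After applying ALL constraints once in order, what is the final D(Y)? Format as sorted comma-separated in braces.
Answer: {3,4,5,6}

Derivation:
Constraint 1 (Y != U) on D(Y)={1,3,4,5,6} D(U)={1,2,3,5,6}: no change
Constraint 2 (U != Y) on D(U)={1,2,3,5,6} D(Y)={1,3,4,5,6}: no change
Constraint 3 (Z + U = Y) on D(Z)={1,2,4,5} D(U)={1,2,3,5,6} D(Y)={1,3,4,5,6}: U {1,2,3,5,6}->{1,2,3,5}; Y {1,3,4,5,6}->{3,4,5,6}
So after all 3 constraints: D(Y) = {3,4,5,6}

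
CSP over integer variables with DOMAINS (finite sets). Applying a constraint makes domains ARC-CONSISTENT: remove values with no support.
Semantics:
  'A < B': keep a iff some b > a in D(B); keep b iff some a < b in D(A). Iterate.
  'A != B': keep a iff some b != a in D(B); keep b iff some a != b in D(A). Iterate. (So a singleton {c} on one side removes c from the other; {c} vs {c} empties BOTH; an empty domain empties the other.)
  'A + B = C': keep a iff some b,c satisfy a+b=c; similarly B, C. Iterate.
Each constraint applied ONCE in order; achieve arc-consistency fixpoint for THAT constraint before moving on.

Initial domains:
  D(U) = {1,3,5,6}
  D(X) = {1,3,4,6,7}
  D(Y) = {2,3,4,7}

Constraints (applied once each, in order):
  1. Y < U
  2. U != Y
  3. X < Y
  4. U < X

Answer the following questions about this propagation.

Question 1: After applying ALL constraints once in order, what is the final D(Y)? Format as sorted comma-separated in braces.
Constraint 1 (Y < U) on D(Y)={2,3,4,7} D(U)={1,3,5,6}: Y {2,3,4,7}->{2,3,4}; U {1,3,5,6}->{3,5,6}
Constraint 2 (U != Y) on D(U)={3,5,6} D(Y)={2,3,4}: no change
Constraint 3 (X < Y) on D(X)={1,3,4,6,7} D(Y)={2,3,4}: X {1,3,4,6,7}->{1,3}
Constraint 4 (U < X) on D(U)={3,5,6} D(X)={1,3}: U {3,5,6}->{}; X {1,3}->{}
So after all 4 constraints: D(Y) = {2,3,4}

Answer: {2,3,4}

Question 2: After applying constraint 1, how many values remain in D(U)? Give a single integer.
Answer: 3

Derivation:
Constraint 1 (Y < U) on D(Y)={2,3,4,7} D(U)={1,3,5,6}: Y {2,3,4,7}->{2,3,4}; U {1,3,5,6}->{3,5,6}
So after constraint 1: D(U)={3,5,6}, size = 3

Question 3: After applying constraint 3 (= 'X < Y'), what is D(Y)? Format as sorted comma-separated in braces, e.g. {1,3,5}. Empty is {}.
Constraint 1 (Y < U) on D(Y)={2,3,4,7} D(U)={1,3,5,6}: Y {2,3,4,7}->{2,3,4}; U {1,3,5,6}->{3,5,6}
Constraint 2 (U != Y) on D(U)={3,5,6} D(Y)={2,3,4}: no change
Constraint 3 (X < Y) on D(X)={1,3,4,6,7} D(Y)={2,3,4}: X {1,3,4,6,7}->{1,3}
So after constraint 3: D(Y) = {2,3,4}

Answer: {2,3,4}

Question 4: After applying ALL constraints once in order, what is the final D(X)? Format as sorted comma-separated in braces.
Constraint 1 (Y < U) on D(Y)={2,3,4,7} D(U)={1,3,5,6}: Y {2,3,4,7}->{2,3,4}; U {1,3,5,6}->{3,5,6}
Constraint 2 (U != Y) on D(U)={3,5,6} D(Y)={2,3,4}: no change
Constraint 3 (X < Y) on D(X)={1,3,4,6,7} D(Y)={2,3,4}: X {1,3,4,6,7}->{1,3}
Constraint 4 (U < X) on D(U)={3,5,6} D(X)={1,3}: U {3,5,6}->{}; X {1,3}->{}
So after all 4 constraints: D(X) = {}

Answer: {}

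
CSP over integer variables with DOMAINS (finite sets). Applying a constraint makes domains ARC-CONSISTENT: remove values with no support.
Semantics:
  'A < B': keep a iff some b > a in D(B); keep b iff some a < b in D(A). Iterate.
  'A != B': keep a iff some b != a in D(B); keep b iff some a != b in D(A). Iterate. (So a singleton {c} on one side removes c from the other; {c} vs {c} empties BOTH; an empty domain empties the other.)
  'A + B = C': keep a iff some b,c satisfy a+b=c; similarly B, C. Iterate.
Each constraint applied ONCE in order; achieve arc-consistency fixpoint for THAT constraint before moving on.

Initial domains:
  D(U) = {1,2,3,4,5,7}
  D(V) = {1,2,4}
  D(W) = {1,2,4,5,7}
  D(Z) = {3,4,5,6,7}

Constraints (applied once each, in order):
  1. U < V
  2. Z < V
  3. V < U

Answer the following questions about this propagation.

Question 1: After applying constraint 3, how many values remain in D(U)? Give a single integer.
Constraint 1 (U < V) on D(U)={1,2,3,4,5,7} D(V)={1,2,4}: U {1,2,3,4,5,7}->{1,2,3}; V {1,2,4}->{2,4}
Constraint 2 (Z < V) on D(Z)={3,4,5,6,7} D(V)={2,4}: Z {3,4,5,6,7}->{3}; V {2,4}->{4}
Constraint 3 (V < U) on D(V)={4} D(U)={1,2,3}: V {4}->{}; U {1,2,3}->{}
So after constraint 3: D(U)={}, size = 0

Answer: 0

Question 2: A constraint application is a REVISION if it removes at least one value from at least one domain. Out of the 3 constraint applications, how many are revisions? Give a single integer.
Constraint 1 (U < V) on D(U)={1,2,3,4,5,7} D(V)={1,2,4}: U {1,2,3,4,5,7}->{1,2,3}; V {1,2,4}->{2,4} => REVISION
Constraint 2 (Z < V) on D(Z)={3,4,5,6,7} D(V)={2,4}: Z {3,4,5,6,7}->{3}; V {2,4}->{4} => REVISION
Constraint 3 (V < U) on D(V)={4} D(U)={1,2,3}: V {4}->{}; U {1,2,3}->{} => REVISION
Total revisions = 3

Answer: 3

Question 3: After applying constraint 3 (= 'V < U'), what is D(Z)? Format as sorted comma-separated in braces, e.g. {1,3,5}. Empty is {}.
Constraint 1 (U < V) on D(U)={1,2,3,4,5,7} D(V)={1,2,4}: U {1,2,3,4,5,7}->{1,2,3}; V {1,2,4}->{2,4}
Constraint 2 (Z < V) on D(Z)={3,4,5,6,7} D(V)={2,4}: Z {3,4,5,6,7}->{3}; V {2,4}->{4}
Constraint 3 (V < U) on D(V)={4} D(U)={1,2,3}: V {4}->{}; U {1,2,3}->{}
So after constraint 3: D(Z) = {3}

Answer: {3}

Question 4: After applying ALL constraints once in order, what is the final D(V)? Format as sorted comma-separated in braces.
Answer: {}

Derivation:
Constraint 1 (U < V) on D(U)={1,2,3,4,5,7} D(V)={1,2,4}: U {1,2,3,4,5,7}->{1,2,3}; V {1,2,4}->{2,4}
Constraint 2 (Z < V) on D(Z)={3,4,5,6,7} D(V)={2,4}: Z {3,4,5,6,7}->{3}; V {2,4}->{4}
Constraint 3 (V < U) on D(V)={4} D(U)={1,2,3}: V {4}->{}; U {1,2,3}->{}
So after all 3 constraints: D(V) = {}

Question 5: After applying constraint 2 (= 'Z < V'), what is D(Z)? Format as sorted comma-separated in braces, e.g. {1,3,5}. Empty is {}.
Answer: {3}

Derivation:
Constraint 1 (U < V) on D(U)={1,2,3,4,5,7} D(V)={1,2,4}: U {1,2,3,4,5,7}->{1,2,3}; V {1,2,4}->{2,4}
Constraint 2 (Z < V) on D(Z)={3,4,5,6,7} D(V)={2,4}: Z {3,4,5,6,7}->{3}; V {2,4}->{4}
So after constraint 2: D(Z) = {3}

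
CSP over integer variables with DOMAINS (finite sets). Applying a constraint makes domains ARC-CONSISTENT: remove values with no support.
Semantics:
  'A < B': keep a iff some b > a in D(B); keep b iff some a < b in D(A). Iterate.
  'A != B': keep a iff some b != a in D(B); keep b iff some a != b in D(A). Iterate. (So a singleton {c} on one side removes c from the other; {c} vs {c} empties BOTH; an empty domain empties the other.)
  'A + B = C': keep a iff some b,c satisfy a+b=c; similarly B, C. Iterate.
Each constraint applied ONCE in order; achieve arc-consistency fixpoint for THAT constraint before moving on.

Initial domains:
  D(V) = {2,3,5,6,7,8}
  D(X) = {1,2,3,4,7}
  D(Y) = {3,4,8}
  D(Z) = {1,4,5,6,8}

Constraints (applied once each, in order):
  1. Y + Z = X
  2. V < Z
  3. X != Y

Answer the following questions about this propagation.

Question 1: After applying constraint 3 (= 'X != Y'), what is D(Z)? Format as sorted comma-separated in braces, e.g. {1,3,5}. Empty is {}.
Answer: {4}

Derivation:
Constraint 1 (Y + Z = X) on D(Y)={3,4,8} D(Z)={1,4,5,6,8} D(X)={1,2,3,4,7}: Y {3,4,8}->{3}; Z {1,4,5,6,8}->{1,4}; X {1,2,3,4,7}->{4,7}
Constraint 2 (V < Z) on D(V)={2,3,5,6,7,8} D(Z)={1,4}: V {2,3,5,6,7,8}->{2,3}; Z {1,4}->{4}
Constraint 3 (X != Y) on D(X)={4,7} D(Y)={3}: no change
So after constraint 3: D(Z) = {4}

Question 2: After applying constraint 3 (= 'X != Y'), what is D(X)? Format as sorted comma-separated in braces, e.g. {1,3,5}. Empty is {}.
Answer: {4,7}

Derivation:
Constraint 1 (Y + Z = X) on D(Y)={3,4,8} D(Z)={1,4,5,6,8} D(X)={1,2,3,4,7}: Y {3,4,8}->{3}; Z {1,4,5,6,8}->{1,4}; X {1,2,3,4,7}->{4,7}
Constraint 2 (V < Z) on D(V)={2,3,5,6,7,8} D(Z)={1,4}: V {2,3,5,6,7,8}->{2,3}; Z {1,4}->{4}
Constraint 3 (X != Y) on D(X)={4,7} D(Y)={3}: no change
So after constraint 3: D(X) = {4,7}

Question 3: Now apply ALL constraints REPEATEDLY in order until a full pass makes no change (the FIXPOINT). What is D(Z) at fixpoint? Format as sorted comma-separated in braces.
Answer: {4}

Derivation:
pass 0 (initial): D(Z)={1,4,5,6,8}
pass 1: V {2,3,5,6,7,8}->{2,3}; X {1,2,3,4,7}->{4,7}; Y {3,4,8}->{3}; Z {1,4,5,6,8}->{4}
pass 2: X {4,7}->{7}
pass 3: no change
Fixpoint after 3 passes: D(Z) = {4}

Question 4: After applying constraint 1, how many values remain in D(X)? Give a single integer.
Constraint 1 (Y + Z = X) on D(Y)={3,4,8} D(Z)={1,4,5,6,8} D(X)={1,2,3,4,7}: Y {3,4,8}->{3}; Z {1,4,5,6,8}->{1,4}; X {1,2,3,4,7}->{4,7}
So after constraint 1: D(X)={4,7}, size = 2

Answer: 2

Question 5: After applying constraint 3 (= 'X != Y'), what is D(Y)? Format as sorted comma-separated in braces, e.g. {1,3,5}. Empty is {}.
Answer: {3}

Derivation:
Constraint 1 (Y + Z = X) on D(Y)={3,4,8} D(Z)={1,4,5,6,8} D(X)={1,2,3,4,7}: Y {3,4,8}->{3}; Z {1,4,5,6,8}->{1,4}; X {1,2,3,4,7}->{4,7}
Constraint 2 (V < Z) on D(V)={2,3,5,6,7,8} D(Z)={1,4}: V {2,3,5,6,7,8}->{2,3}; Z {1,4}->{4}
Constraint 3 (X != Y) on D(X)={4,7} D(Y)={3}: no change
So after constraint 3: D(Y) = {3}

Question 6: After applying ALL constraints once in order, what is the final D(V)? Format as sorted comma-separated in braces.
Answer: {2,3}

Derivation:
Constraint 1 (Y + Z = X) on D(Y)={3,4,8} D(Z)={1,4,5,6,8} D(X)={1,2,3,4,7}: Y {3,4,8}->{3}; Z {1,4,5,6,8}->{1,4}; X {1,2,3,4,7}->{4,7}
Constraint 2 (V < Z) on D(V)={2,3,5,6,7,8} D(Z)={1,4}: V {2,3,5,6,7,8}->{2,3}; Z {1,4}->{4}
Constraint 3 (X != Y) on D(X)={4,7} D(Y)={3}: no change
So after all 3 constraints: D(V) = {2,3}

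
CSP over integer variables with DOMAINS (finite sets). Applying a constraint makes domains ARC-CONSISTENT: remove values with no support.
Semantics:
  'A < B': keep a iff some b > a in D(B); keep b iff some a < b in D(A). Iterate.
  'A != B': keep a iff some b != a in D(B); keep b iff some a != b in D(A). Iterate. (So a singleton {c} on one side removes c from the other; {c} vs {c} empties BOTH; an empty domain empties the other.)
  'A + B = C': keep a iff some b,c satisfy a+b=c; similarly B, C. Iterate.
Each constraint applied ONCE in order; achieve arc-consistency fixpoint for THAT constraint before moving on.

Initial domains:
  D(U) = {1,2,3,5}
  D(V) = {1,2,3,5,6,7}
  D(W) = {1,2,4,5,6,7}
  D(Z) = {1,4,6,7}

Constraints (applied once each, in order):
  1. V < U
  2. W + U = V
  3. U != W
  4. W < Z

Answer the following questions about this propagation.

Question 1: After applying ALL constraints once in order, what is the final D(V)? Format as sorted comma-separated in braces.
Answer: {3}

Derivation:
Constraint 1 (V < U) on D(V)={1,2,3,5,6,7} D(U)={1,2,3,5}: V {1,2,3,5,6,7}->{1,2,3}; U {1,2,3,5}->{2,3,5}
Constraint 2 (W + U = V) on D(W)={1,2,4,5,6,7} D(U)={2,3,5} D(V)={1,2,3}: W {1,2,4,5,6,7}->{1}; U {2,3,5}->{2}; V {1,2,3}->{3}
Constraint 3 (U != W) on D(U)={2} D(W)={1}: no change
Constraint 4 (W < Z) on D(W)={1} D(Z)={1,4,6,7}: Z {1,4,6,7}->{4,6,7}
So after all 4 constraints: D(V) = {3}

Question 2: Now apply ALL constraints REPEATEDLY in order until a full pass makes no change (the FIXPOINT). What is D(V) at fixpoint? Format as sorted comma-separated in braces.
pass 0 (initial): D(V)={1,2,3,5,6,7}
pass 1: U {1,2,3,5}->{2}; V {1,2,3,5,6,7}->{3}; W {1,2,4,5,6,7}->{1}; Z {1,4,6,7}->{4,6,7}
pass 2: U {2}->{}; V {3}->{}; W {1}->{}; Z {4,6,7}->{}
pass 3: no change
Fixpoint after 3 passes: D(V) = {}

Answer: {}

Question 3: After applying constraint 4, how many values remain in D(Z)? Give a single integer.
Constraint 1 (V < U) on D(V)={1,2,3,5,6,7} D(U)={1,2,3,5}: V {1,2,3,5,6,7}->{1,2,3}; U {1,2,3,5}->{2,3,5}
Constraint 2 (W + U = V) on D(W)={1,2,4,5,6,7} D(U)={2,3,5} D(V)={1,2,3}: W {1,2,4,5,6,7}->{1}; U {2,3,5}->{2}; V {1,2,3}->{3}
Constraint 3 (U != W) on D(U)={2} D(W)={1}: no change
Constraint 4 (W < Z) on D(W)={1} D(Z)={1,4,6,7}: Z {1,4,6,7}->{4,6,7}
So after constraint 4: D(Z)={4,6,7}, size = 3

Answer: 3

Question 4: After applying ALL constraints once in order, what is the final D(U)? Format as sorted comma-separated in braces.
Answer: {2}

Derivation:
Constraint 1 (V < U) on D(V)={1,2,3,5,6,7} D(U)={1,2,3,5}: V {1,2,3,5,6,7}->{1,2,3}; U {1,2,3,5}->{2,3,5}
Constraint 2 (W + U = V) on D(W)={1,2,4,5,6,7} D(U)={2,3,5} D(V)={1,2,3}: W {1,2,4,5,6,7}->{1}; U {2,3,5}->{2}; V {1,2,3}->{3}
Constraint 3 (U != W) on D(U)={2} D(W)={1}: no change
Constraint 4 (W < Z) on D(W)={1} D(Z)={1,4,6,7}: Z {1,4,6,7}->{4,6,7}
So after all 4 constraints: D(U) = {2}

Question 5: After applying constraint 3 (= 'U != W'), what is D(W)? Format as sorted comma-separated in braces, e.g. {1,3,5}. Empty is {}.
Answer: {1}

Derivation:
Constraint 1 (V < U) on D(V)={1,2,3,5,6,7} D(U)={1,2,3,5}: V {1,2,3,5,6,7}->{1,2,3}; U {1,2,3,5}->{2,3,5}
Constraint 2 (W + U = V) on D(W)={1,2,4,5,6,7} D(U)={2,3,5} D(V)={1,2,3}: W {1,2,4,5,6,7}->{1}; U {2,3,5}->{2}; V {1,2,3}->{3}
Constraint 3 (U != W) on D(U)={2} D(W)={1}: no change
So after constraint 3: D(W) = {1}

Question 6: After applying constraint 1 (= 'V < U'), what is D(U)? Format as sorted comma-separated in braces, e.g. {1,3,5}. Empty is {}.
Answer: {2,3,5}

Derivation:
Constraint 1 (V < U) on D(V)={1,2,3,5,6,7} D(U)={1,2,3,5}: V {1,2,3,5,6,7}->{1,2,3}; U {1,2,3,5}->{2,3,5}
So after constraint 1: D(U) = {2,3,5}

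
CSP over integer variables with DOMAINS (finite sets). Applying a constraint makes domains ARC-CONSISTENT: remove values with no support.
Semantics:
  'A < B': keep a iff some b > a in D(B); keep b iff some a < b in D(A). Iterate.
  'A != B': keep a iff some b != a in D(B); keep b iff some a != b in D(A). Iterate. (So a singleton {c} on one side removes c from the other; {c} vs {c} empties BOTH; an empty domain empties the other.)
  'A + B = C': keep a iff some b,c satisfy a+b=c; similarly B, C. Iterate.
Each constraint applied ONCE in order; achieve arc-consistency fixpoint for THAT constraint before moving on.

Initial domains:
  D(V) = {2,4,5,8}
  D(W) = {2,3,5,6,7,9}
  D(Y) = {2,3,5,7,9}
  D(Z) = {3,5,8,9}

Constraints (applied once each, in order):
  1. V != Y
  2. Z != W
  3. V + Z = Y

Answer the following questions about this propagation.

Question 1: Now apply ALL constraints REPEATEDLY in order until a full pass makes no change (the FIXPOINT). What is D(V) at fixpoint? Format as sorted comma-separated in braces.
Answer: {2,4}

Derivation:
pass 0 (initial): D(V)={2,4,5,8}
pass 1: V {2,4,5,8}->{2,4}; Y {2,3,5,7,9}->{5,7,9}; Z {3,5,8,9}->{3,5}
pass 2: no change
Fixpoint after 2 passes: D(V) = {2,4}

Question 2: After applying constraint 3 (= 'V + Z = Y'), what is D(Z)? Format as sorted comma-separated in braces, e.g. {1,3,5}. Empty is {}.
Answer: {3,5}

Derivation:
Constraint 1 (V != Y) on D(V)={2,4,5,8} D(Y)={2,3,5,7,9}: no change
Constraint 2 (Z != W) on D(Z)={3,5,8,9} D(W)={2,3,5,6,7,9}: no change
Constraint 3 (V + Z = Y) on D(V)={2,4,5,8} D(Z)={3,5,8,9} D(Y)={2,3,5,7,9}: V {2,4,5,8}->{2,4}; Z {3,5,8,9}->{3,5}; Y {2,3,5,7,9}->{5,7,9}
So after constraint 3: D(Z) = {3,5}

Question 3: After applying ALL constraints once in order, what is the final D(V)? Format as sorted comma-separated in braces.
Constraint 1 (V != Y) on D(V)={2,4,5,8} D(Y)={2,3,5,7,9}: no change
Constraint 2 (Z != W) on D(Z)={3,5,8,9} D(W)={2,3,5,6,7,9}: no change
Constraint 3 (V + Z = Y) on D(V)={2,4,5,8} D(Z)={3,5,8,9} D(Y)={2,3,5,7,9}: V {2,4,5,8}->{2,4}; Z {3,5,8,9}->{3,5}; Y {2,3,5,7,9}->{5,7,9}
So after all 3 constraints: D(V) = {2,4}

Answer: {2,4}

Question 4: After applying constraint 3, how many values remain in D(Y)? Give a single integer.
Constraint 1 (V != Y) on D(V)={2,4,5,8} D(Y)={2,3,5,7,9}: no change
Constraint 2 (Z != W) on D(Z)={3,5,8,9} D(W)={2,3,5,6,7,9}: no change
Constraint 3 (V + Z = Y) on D(V)={2,4,5,8} D(Z)={3,5,8,9} D(Y)={2,3,5,7,9}: V {2,4,5,8}->{2,4}; Z {3,5,8,9}->{3,5}; Y {2,3,5,7,9}->{5,7,9}
So after constraint 3: D(Y)={5,7,9}, size = 3

Answer: 3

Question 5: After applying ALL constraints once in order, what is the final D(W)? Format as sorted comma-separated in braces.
Constraint 1 (V != Y) on D(V)={2,4,5,8} D(Y)={2,3,5,7,9}: no change
Constraint 2 (Z != W) on D(Z)={3,5,8,9} D(W)={2,3,5,6,7,9}: no change
Constraint 3 (V + Z = Y) on D(V)={2,4,5,8} D(Z)={3,5,8,9} D(Y)={2,3,5,7,9}: V {2,4,5,8}->{2,4}; Z {3,5,8,9}->{3,5}; Y {2,3,5,7,9}->{5,7,9}
So after all 3 constraints: D(W) = {2,3,5,6,7,9}

Answer: {2,3,5,6,7,9}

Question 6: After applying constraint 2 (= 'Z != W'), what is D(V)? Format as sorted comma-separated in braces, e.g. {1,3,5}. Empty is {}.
Constraint 1 (V != Y) on D(V)={2,4,5,8} D(Y)={2,3,5,7,9}: no change
Constraint 2 (Z != W) on D(Z)={3,5,8,9} D(W)={2,3,5,6,7,9}: no change
So after constraint 2: D(V) = {2,4,5,8}

Answer: {2,4,5,8}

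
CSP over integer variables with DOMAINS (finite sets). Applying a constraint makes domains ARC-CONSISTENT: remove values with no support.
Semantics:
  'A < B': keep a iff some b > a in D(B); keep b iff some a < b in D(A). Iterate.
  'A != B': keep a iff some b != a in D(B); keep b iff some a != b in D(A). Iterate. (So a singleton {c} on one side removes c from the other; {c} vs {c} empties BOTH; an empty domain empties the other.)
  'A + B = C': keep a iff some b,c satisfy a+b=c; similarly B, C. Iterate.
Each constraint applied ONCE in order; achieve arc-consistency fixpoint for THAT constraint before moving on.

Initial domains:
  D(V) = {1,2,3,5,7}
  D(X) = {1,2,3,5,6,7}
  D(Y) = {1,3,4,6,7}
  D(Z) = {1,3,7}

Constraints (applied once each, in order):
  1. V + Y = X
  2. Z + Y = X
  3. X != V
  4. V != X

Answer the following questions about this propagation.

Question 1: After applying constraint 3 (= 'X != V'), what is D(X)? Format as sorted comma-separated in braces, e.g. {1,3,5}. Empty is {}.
Constraint 1 (V + Y = X) on D(V)={1,2,3,5,7} D(Y)={1,3,4,6,7} D(X)={1,2,3,5,6,7}: V {1,2,3,5,7}->{1,2,3,5}; Y {1,3,4,6,7}->{1,3,4,6}; X {1,2,3,5,6,7}->{2,3,5,6,7}
Constraint 2 (Z + Y = X) on D(Z)={1,3,7} D(Y)={1,3,4,6} D(X)={2,3,5,6,7}: Z {1,3,7}->{1,3}; X {2,3,5,6,7}->{2,5,6,7}
Constraint 3 (X != V) on D(X)={2,5,6,7} D(V)={1,2,3,5}: no change
So after constraint 3: D(X) = {2,5,6,7}

Answer: {2,5,6,7}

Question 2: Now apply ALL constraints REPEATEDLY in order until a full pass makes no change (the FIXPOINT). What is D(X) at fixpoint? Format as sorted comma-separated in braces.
pass 0 (initial): D(X)={1,2,3,5,6,7}
pass 1: V {1,2,3,5,7}->{1,2,3,5}; X {1,2,3,5,6,7}->{2,5,6,7}; Y {1,3,4,6,7}->{1,3,4,6}; Z {1,3,7}->{1,3}
pass 2: no change
Fixpoint after 2 passes: D(X) = {2,5,6,7}

Answer: {2,5,6,7}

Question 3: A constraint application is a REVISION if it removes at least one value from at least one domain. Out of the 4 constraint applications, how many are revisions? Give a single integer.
Answer: 2

Derivation:
Constraint 1 (V + Y = X) on D(V)={1,2,3,5,7} D(Y)={1,3,4,6,7} D(X)={1,2,3,5,6,7}: V {1,2,3,5,7}->{1,2,3,5}; Y {1,3,4,6,7}->{1,3,4,6}; X {1,2,3,5,6,7}->{2,3,5,6,7} => REVISION
Constraint 2 (Z + Y = X) on D(Z)={1,3,7} D(Y)={1,3,4,6} D(X)={2,3,5,6,7}: Z {1,3,7}->{1,3}; X {2,3,5,6,7}->{2,5,6,7} => REVISION
Constraint 3 (X != V) on D(X)={2,5,6,7} D(V)={1,2,3,5}: no change => not a revision
Constraint 4 (V != X) on D(V)={1,2,3,5} D(X)={2,5,6,7}: no change => not a revision
Total revisions = 2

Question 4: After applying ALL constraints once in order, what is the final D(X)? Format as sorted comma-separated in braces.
Constraint 1 (V + Y = X) on D(V)={1,2,3,5,7} D(Y)={1,3,4,6,7} D(X)={1,2,3,5,6,7}: V {1,2,3,5,7}->{1,2,3,5}; Y {1,3,4,6,7}->{1,3,4,6}; X {1,2,3,5,6,7}->{2,3,5,6,7}
Constraint 2 (Z + Y = X) on D(Z)={1,3,7} D(Y)={1,3,4,6} D(X)={2,3,5,6,7}: Z {1,3,7}->{1,3}; X {2,3,5,6,7}->{2,5,6,7}
Constraint 3 (X != V) on D(X)={2,5,6,7} D(V)={1,2,3,5}: no change
Constraint 4 (V != X) on D(V)={1,2,3,5} D(X)={2,5,6,7}: no change
So after all 4 constraints: D(X) = {2,5,6,7}

Answer: {2,5,6,7}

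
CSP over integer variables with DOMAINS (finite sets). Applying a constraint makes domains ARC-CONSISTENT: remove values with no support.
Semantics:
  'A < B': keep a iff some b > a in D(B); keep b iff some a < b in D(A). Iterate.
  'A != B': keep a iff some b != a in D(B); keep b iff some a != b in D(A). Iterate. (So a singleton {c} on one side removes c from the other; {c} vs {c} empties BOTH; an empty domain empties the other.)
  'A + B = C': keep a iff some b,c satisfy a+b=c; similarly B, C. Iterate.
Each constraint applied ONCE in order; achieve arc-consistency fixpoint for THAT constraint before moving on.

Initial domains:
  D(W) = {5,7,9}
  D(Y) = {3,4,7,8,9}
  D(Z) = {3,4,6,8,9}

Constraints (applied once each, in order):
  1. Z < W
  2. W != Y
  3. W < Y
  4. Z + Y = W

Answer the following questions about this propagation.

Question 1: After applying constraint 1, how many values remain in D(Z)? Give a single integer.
Constraint 1 (Z < W) on D(Z)={3,4,6,8,9} D(W)={5,7,9}: Z {3,4,6,8,9}->{3,4,6,8}
So after constraint 1: D(Z)={3,4,6,8}, size = 4

Answer: 4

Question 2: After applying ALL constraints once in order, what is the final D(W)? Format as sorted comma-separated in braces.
Constraint 1 (Z < W) on D(Z)={3,4,6,8,9} D(W)={5,7,9}: Z {3,4,6,8,9}->{3,4,6,8}
Constraint 2 (W != Y) on D(W)={5,7,9} D(Y)={3,4,7,8,9}: no change
Constraint 3 (W < Y) on D(W)={5,7,9} D(Y)={3,4,7,8,9}: W {5,7,9}->{5,7}; Y {3,4,7,8,9}->{7,8,9}
Constraint 4 (Z + Y = W) on D(Z)={3,4,6,8} D(Y)={7,8,9} D(W)={5,7}: Z {3,4,6,8}->{}; Y {7,8,9}->{}; W {5,7}->{}
So after all 4 constraints: D(W) = {}

Answer: {}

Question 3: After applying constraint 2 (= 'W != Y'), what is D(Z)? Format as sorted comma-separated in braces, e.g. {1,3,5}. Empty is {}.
Constraint 1 (Z < W) on D(Z)={3,4,6,8,9} D(W)={5,7,9}: Z {3,4,6,8,9}->{3,4,6,8}
Constraint 2 (W != Y) on D(W)={5,7,9} D(Y)={3,4,7,8,9}: no change
So after constraint 2: D(Z) = {3,4,6,8}

Answer: {3,4,6,8}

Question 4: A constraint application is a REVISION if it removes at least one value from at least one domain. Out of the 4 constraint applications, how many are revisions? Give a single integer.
Constraint 1 (Z < W) on D(Z)={3,4,6,8,9} D(W)={5,7,9}: Z {3,4,6,8,9}->{3,4,6,8} => REVISION
Constraint 2 (W != Y) on D(W)={5,7,9} D(Y)={3,4,7,8,9}: no change => not a revision
Constraint 3 (W < Y) on D(W)={5,7,9} D(Y)={3,4,7,8,9}: W {5,7,9}->{5,7}; Y {3,4,7,8,9}->{7,8,9} => REVISION
Constraint 4 (Z + Y = W) on D(Z)={3,4,6,8} D(Y)={7,8,9} D(W)={5,7}: Z {3,4,6,8}->{}; Y {7,8,9}->{}; W {5,7}->{} => REVISION
Total revisions = 3

Answer: 3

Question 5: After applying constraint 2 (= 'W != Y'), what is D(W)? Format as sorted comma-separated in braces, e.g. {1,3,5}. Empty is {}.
Answer: {5,7,9}

Derivation:
Constraint 1 (Z < W) on D(Z)={3,4,6,8,9} D(W)={5,7,9}: Z {3,4,6,8,9}->{3,4,6,8}
Constraint 2 (W != Y) on D(W)={5,7,9} D(Y)={3,4,7,8,9}: no change
So after constraint 2: D(W) = {5,7,9}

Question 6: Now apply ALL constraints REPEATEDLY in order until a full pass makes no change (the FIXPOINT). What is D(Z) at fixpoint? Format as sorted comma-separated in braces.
Answer: {}

Derivation:
pass 0 (initial): D(Z)={3,4,6,8,9}
pass 1: W {5,7,9}->{}; Y {3,4,7,8,9}->{}; Z {3,4,6,8,9}->{}
pass 2: no change
Fixpoint after 2 passes: D(Z) = {}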